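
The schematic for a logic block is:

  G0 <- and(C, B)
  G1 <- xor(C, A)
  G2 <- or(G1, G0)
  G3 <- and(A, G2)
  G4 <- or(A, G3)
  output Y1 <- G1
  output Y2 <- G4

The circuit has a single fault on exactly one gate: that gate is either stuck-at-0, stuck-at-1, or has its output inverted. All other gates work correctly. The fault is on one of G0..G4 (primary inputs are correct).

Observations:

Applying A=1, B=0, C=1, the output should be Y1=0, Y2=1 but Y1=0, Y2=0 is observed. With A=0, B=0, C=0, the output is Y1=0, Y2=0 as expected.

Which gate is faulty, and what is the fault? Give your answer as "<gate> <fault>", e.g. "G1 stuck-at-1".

Fault-free values for test 1 (A=1, B=0, C=1): G0=0, G1=0, G2=0, G3=0, G4=1, giving Y1=0, Y2=1. Observed Y1=0, Y2=0.
Test 1: faults giving observed Y1=0, Y2=0 are {G4 stuck-at-0, G4 inverted output}.
Test 2 (A=0, B=0, C=0): fault-free G0=0, G1=0, G2=0, G3=0, G4=0 → Y1=0, Y2=0; observed Y1=0, Y2=0. Eliminates G4 inverted output.
Only G4 stuck-at-0 is consistent with every test.

G4 stuck-at-0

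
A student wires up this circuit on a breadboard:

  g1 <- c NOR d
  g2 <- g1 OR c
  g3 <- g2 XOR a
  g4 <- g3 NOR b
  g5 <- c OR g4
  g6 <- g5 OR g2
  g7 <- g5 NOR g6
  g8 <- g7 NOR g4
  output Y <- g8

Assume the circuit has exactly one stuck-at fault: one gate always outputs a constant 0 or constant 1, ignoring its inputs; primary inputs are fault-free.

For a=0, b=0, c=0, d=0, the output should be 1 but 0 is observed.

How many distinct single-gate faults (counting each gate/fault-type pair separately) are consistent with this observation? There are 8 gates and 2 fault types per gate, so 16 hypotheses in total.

7

Fault-free: g1=1, g2=1, g3=1, g4=0, g5=0, g6=1, g7=0, g8=1 → 1. Observed 0.
  g1: stuck-at-0 ✓; others ✗
  g2: stuck-at-0 ✓; others ✗
  g3: stuck-at-0 ✓; others ✗
  g4: stuck-at-1 ✓; others ✗
  g5: none of the 2 fault types match ✗
  g6: stuck-at-0 ✓; others ✗
  g7: stuck-at-1 ✓; others ✗
  g8: stuck-at-0 ✓; others ✗
Consistent faults: {g1 stuck-at-0, g2 stuck-at-0, g3 stuck-at-0, g4 stuck-at-1, g6 stuck-at-0, g7 stuck-at-1, g8 stuck-at-0} — 7 in all.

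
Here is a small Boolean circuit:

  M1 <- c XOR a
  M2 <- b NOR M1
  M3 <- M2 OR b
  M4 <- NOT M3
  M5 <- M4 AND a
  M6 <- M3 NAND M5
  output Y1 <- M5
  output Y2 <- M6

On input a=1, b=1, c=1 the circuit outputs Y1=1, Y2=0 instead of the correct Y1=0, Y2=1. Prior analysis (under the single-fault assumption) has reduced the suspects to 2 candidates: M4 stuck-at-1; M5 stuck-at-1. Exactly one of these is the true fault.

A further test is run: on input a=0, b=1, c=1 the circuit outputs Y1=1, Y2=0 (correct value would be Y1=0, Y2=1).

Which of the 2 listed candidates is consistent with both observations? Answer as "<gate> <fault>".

M5 stuck-at-1

Evaluate each candidate on input a=0, b=1, c=1:
  M4 stuck-at-1: M1=1, M2=0, M3=1, M4=1 [stuck-at-1], M5=0, M6=1 → Y1=0, Y2=1 — eliminated
  M5 stuck-at-1: M1=1, M2=0, M3=1, M4=0, M5=1 [stuck-at-1], M6=0 → Y1=1, Y2=0 — matches
Only M5 stuck-at-1 reproduces the observed Y1=1, Y2=0.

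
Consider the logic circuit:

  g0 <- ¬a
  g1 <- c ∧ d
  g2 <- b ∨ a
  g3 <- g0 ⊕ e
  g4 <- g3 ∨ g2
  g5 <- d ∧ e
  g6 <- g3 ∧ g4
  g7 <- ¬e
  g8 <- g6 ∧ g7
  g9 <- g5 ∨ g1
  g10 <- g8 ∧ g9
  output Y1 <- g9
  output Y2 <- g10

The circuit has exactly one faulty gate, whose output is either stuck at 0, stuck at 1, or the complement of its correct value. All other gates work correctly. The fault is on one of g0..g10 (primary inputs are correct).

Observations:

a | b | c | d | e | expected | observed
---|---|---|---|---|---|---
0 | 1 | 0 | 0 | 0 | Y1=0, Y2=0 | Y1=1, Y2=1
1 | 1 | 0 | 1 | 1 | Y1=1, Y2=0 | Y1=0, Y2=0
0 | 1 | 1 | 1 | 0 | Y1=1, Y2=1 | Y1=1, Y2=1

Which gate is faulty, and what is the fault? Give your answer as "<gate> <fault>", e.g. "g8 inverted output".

g5 inverted output

Fault-free values for test 1 (a=0, b=1, c=0, d=0, e=0): g0=1, g1=0, g2=1, g3=1, g4=1, g5=0, g6=1, g7=1, g8=1, g9=0, g10=0, giving Y1=0, Y2=0. Observed Y1=1, Y2=1.
Test 1: faults giving observed Y1=1, Y2=1 are {g1 stuck-at-1, g1 inverted output, g5 stuck-at-1, g5 inverted output, g9 stuck-at-1, g9 inverted output}.
Test 2 (a=1, b=1, c=0, d=1, e=1): fault-free g0=0, g1=0, g2=1, g3=1, g4=1, g5=1, g6=1, g7=0, g8=0, g9=1, g10=0 → Y1=1, Y2=0; observed Y1=0, Y2=0. Eliminates g1 stuck-at-1, g1 inverted output, g5 stuck-at-1, g9 stuck-at-1.
Test 3 (a=0, b=1, c=1, d=1, e=0): fault-free g0=1, g1=1, g2=1, g3=1, g4=1, g5=0, g6=1, g7=1, g8=1, g9=1, g10=1 → Y1=1, Y2=1; observed Y1=1, Y2=1. Eliminates g9 inverted output.
Only g5 inverted output is consistent with every test.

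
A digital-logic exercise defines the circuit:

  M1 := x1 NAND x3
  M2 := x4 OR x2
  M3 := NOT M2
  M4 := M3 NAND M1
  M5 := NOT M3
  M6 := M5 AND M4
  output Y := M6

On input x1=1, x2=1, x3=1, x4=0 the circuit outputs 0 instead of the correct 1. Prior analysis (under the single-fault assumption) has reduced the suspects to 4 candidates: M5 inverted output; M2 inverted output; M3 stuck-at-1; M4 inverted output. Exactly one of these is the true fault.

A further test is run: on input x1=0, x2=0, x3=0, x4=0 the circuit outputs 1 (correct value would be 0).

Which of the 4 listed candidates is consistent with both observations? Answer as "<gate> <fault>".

M2 inverted output

Evaluate each candidate on input x1=0, x2=0, x3=0, x4=0:
  M5 inverted output: M1=1, M2=0, M3=1, M4=0, M5=1 [inverted output], M6=0 → 0 — eliminated
  M2 inverted output: M1=1, M2=1 [inverted output], M3=0, M4=1, M5=1, M6=1 → 1 — matches
  M3 stuck-at-1: M1=1, M2=0, M3=1 [stuck-at-1], M4=0, M5=0, M6=0 → 0 — eliminated
  M4 inverted output: M1=1, M2=0, M3=1, M4=1 [inverted output], M5=0, M6=0 → 0 — eliminated
Only M2 inverted output reproduces the observed 1.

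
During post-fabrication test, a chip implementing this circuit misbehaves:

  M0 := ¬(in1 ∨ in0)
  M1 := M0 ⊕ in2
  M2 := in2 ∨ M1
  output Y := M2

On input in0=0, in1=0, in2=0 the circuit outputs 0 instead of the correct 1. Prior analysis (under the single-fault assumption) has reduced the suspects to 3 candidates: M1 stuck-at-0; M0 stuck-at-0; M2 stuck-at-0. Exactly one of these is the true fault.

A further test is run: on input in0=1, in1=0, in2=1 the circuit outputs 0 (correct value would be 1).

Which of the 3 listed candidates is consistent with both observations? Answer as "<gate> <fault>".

M2 stuck-at-0

Evaluate each candidate on input in0=1, in1=0, in2=1:
  M1 stuck-at-0: M0=0, M1=0 [stuck-at-0], M2=1 → 1 — eliminated
  M0 stuck-at-0: M0=0 [stuck-at-0], M1=1, M2=1 → 1 — eliminated
  M2 stuck-at-0: M0=0, M1=1, M2=0 [stuck-at-0] → 0 — matches
Only M2 stuck-at-0 reproduces the observed 0.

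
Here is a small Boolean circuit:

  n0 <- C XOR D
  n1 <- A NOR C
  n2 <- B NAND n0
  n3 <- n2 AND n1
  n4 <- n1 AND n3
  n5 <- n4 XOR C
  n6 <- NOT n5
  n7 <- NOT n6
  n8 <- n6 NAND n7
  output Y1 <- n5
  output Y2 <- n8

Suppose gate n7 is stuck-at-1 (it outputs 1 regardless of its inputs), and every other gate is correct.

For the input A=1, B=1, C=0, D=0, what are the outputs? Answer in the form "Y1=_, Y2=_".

Y1=0, Y2=0

Propagate with n7 forced: n0=0, n1=0, n2=1, n3=0, n4=0, n5=0, n6=1, n7=1 [stuck-at-1], n8=0.
So the outputs are Y1=0, Y2=0. (Without the fault they would be Y1=0, Y2=1.)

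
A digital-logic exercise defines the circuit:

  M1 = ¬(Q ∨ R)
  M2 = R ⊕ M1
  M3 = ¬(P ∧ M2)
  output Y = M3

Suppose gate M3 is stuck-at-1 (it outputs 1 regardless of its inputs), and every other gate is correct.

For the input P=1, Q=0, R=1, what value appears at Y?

1

Propagate with M3 forced: M1=0, M2=1, M3=1 [stuck-at-1].
So Y = 1. (Without the fault it would be 0.)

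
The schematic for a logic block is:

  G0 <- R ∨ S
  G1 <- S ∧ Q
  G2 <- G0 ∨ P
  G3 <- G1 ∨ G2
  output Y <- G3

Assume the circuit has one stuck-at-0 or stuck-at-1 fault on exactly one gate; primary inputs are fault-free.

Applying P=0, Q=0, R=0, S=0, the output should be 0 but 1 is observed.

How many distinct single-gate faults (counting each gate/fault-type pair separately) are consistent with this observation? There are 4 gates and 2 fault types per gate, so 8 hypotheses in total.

Fault-free: G0=0, G1=0, G2=0, G3=0 → 0. Observed 1.
  G0 stuck-at-0: output 0 ✗
  G0 stuck-at-1: output 1 ✓
  G1 stuck-at-0: output 0 ✗
  G1 stuck-at-1: output 1 ✓
  G2 stuck-at-0: output 0 ✗
  G2 stuck-at-1: output 1 ✓
  G3 stuck-at-0: output 0 ✗
  G3 stuck-at-1: output 1 ✓
Consistent faults: {G0 stuck-at-1, G1 stuck-at-1, G2 stuck-at-1, G3 stuck-at-1} — 4 in all.

4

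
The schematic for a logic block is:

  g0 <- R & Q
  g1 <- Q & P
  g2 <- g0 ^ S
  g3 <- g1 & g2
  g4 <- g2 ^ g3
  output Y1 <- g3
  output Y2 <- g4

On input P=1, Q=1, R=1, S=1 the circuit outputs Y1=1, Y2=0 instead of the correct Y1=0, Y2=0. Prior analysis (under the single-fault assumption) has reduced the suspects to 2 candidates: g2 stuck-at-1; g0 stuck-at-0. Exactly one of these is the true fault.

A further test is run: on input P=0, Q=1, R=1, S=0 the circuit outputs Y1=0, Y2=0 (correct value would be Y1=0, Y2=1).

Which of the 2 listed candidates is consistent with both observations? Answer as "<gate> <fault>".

Evaluate each candidate on input P=0, Q=1, R=1, S=0:
  g2 stuck-at-1: g0=1, g1=0, g2=1 [stuck-at-1], g3=0, g4=1 → Y1=0, Y2=1 — eliminated
  g0 stuck-at-0: g0=0 [stuck-at-0], g1=0, g2=0, g3=0, g4=0 → Y1=0, Y2=0 — matches
Only g0 stuck-at-0 reproduces the observed Y1=0, Y2=0.

g0 stuck-at-0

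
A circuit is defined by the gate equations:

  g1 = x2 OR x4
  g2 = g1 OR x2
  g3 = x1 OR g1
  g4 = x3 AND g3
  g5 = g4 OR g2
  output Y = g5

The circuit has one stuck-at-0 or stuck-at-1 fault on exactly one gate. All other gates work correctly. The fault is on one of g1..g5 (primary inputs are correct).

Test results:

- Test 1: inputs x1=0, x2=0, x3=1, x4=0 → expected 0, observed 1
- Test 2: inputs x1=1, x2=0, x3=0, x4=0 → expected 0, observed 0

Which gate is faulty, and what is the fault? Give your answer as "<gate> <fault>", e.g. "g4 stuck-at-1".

Fault-free values for test 1 (x1=0, x2=0, x3=1, x4=0): g1=0, g2=0, g3=0, g4=0, g5=0, giving Y=0. Observed 1.
Test 1: faults giving observed 1 are {g1 stuck-at-1, g2 stuck-at-1, g3 stuck-at-1, g4 stuck-at-1, g5 stuck-at-1}.
Test 2 (x1=1, x2=0, x3=0, x4=0): fault-free g1=0, g2=0, g3=1, g4=0, g5=0 → 0; observed 0. Eliminates g1 stuck-at-1, g2 stuck-at-1, g4 stuck-at-1, g5 stuck-at-1.
Only g3 stuck-at-1 is consistent with every test.

g3 stuck-at-1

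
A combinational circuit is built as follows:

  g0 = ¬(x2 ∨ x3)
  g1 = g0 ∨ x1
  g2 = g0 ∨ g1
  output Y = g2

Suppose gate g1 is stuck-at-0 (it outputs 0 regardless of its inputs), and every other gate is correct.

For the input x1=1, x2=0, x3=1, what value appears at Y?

Propagate with g1 forced: g0=0, g1=0 [stuck-at-0], g2=0.
So Y = 0. (Without the fault it would be 1.)

0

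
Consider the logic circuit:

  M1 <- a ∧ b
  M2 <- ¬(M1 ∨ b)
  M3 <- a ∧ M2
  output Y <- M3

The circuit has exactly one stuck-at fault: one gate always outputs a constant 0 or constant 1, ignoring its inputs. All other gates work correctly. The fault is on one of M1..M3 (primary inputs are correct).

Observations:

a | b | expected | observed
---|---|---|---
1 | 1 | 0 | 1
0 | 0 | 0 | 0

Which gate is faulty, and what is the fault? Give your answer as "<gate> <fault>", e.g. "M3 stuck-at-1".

Fault-free values for test 1 (a=1, b=1): M1=1, M2=0, M3=0, giving Y=0. Observed 1.
Test 1: faults giving observed 1 are {M2 stuck-at-1, M3 stuck-at-1}.
Test 2 (a=0, b=0): fault-free M1=0, M2=1, M3=0 → 0; observed 0. Eliminates M3 stuck-at-1.
Only M2 stuck-at-1 is consistent with every test.

M2 stuck-at-1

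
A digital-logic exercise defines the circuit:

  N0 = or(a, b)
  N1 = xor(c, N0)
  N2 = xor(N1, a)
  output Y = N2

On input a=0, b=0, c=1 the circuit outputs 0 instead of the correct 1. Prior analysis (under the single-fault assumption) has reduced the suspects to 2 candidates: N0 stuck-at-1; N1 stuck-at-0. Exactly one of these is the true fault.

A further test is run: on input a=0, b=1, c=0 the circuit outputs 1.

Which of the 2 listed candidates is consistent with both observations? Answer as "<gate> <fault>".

N0 stuck-at-1

Evaluate each candidate on input a=0, b=1, c=0:
  N0 stuck-at-1: N0=1 [stuck-at-1], N1=1, N2=1 → 1 — matches
  N1 stuck-at-0: N0=1, N1=0 [stuck-at-0], N2=0 → 0 — eliminated
Only N0 stuck-at-1 reproduces the observed 1.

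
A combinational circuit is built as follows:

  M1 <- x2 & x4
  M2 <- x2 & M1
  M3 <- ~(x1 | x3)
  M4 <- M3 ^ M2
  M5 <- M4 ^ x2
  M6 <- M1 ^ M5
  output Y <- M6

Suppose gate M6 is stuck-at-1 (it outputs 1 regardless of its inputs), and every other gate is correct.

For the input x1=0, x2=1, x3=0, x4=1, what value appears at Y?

Propagate with M6 forced: M1=1, M2=1, M3=1, M4=0, M5=1, M6=1 [stuck-at-1].
So Y = 1. (Without the fault it would be 0.)

1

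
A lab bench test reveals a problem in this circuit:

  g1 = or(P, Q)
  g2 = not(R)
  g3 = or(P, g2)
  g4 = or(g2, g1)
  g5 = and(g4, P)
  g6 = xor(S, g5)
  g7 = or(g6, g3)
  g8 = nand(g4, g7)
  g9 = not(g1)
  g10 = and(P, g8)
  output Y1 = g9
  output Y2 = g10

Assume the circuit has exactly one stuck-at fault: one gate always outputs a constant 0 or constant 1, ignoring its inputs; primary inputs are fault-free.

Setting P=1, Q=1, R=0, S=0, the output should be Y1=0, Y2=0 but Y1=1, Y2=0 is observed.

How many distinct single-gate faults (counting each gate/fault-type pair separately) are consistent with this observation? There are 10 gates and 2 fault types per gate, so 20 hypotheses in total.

Fault-free: g1=1, g2=1, g3=1, g4=1, g5=1, g6=1, g7=1, g8=0, g9=0, g10=0 → Y1=0, Y2=0. Observed Y1=1, Y2=0.
  g1: stuck-at-0 ✓; others ✗
  g2: none of the 2 fault types match ✗
  g3: none of the 2 fault types match ✗
  g4: none of the 2 fault types match ✗
  g5: none of the 2 fault types match ✗
  g6: none of the 2 fault types match ✗
  g7: none of the 2 fault types match ✗
  g8: none of the 2 fault types match ✗
  g9: stuck-at-1 ✓; others ✗
  g10: none of the 2 fault types match ✗
Consistent faults: {g1 stuck-at-0, g9 stuck-at-1} — 2 in all.

2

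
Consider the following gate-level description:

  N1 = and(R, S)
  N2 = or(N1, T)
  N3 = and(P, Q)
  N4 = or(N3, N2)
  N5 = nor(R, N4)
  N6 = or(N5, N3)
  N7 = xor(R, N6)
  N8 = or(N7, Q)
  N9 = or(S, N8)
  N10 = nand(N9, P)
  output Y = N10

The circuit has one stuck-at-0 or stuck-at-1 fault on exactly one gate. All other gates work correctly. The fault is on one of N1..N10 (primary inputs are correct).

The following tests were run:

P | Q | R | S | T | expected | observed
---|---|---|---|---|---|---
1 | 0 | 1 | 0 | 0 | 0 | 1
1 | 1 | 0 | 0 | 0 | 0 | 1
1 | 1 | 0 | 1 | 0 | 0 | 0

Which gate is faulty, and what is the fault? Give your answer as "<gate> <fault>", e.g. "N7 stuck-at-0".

N8 stuck-at-0

Fault-free values for test 1 (P=1, Q=0, R=1, S=0, T=0): N1=0, N2=0, N3=0, N4=0, N5=0, N6=0, N7=1, N8=1, N9=1, N10=0, giving Y=0. Observed 1.
Test 1: faults giving observed 1 are {N3 stuck-at-1, N5 stuck-at-1, N6 stuck-at-1, N7 stuck-at-0, N8 stuck-at-0, N9 stuck-at-0, N10 stuck-at-1}.
Test 2 (P=1, Q=1, R=0, S=0, T=0): fault-free N1=0, N2=0, N3=1, N4=1, N5=0, N6=1, N7=1, N8=1, N9=1, N10=0 → 0; observed 1. Eliminates N3 stuck-at-1, N5 stuck-at-1, N6 stuck-at-1, N7 stuck-at-0.
Test 3 (P=1, Q=1, R=0, S=1, T=0): fault-free N1=0, N2=0, N3=1, N4=1, N5=0, N6=1, N7=1, N8=1, N9=1, N10=0 → 0; observed 0. Eliminates N9 stuck-at-0, N10 stuck-at-1.
Only N8 stuck-at-0 is consistent with every test.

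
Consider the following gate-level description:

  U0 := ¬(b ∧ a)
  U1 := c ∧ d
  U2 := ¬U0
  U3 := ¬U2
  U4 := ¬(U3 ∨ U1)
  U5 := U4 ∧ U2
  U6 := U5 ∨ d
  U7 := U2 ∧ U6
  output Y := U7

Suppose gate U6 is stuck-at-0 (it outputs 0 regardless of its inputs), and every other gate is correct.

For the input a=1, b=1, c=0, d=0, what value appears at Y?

0

Propagate with U6 forced: U0=0, U1=0, U2=1, U3=0, U4=1, U5=1, U6=0 [stuck-at-0], U7=0.
So Y = 0. (Without the fault it would be 1.)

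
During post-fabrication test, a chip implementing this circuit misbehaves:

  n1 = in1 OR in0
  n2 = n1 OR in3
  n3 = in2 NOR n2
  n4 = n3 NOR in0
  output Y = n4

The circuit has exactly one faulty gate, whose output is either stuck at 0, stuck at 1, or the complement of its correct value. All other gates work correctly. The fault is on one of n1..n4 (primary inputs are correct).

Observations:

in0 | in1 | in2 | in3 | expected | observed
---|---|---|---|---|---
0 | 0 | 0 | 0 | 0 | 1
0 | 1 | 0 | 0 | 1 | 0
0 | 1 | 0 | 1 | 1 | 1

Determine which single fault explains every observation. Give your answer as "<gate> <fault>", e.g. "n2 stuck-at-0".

n1 inverted output

Fault-free values for test 1 (in0=0, in1=0, in2=0, in3=0): n1=0, n2=0, n3=1, n4=0, giving Y=0. Observed 1.
Test 1: faults giving observed 1 are {n1 stuck-at-1, n1 inverted output, n2 stuck-at-1, n2 inverted output, n3 stuck-at-0, n3 inverted output, n4 stuck-at-1, n4 inverted output}.
Test 2 (in0=0, in1=1, in2=0, in3=0): fault-free n1=1, n2=1, n3=0, n4=1 → 1; observed 0. Eliminates n1 stuck-at-1, n2 stuck-at-1, n3 stuck-at-0, n4 stuck-at-1.
Test 3 (in0=0, in1=1, in2=0, in3=1): fault-free n1=1, n2=1, n3=0, n4=1 → 1; observed 1. Eliminates n2 inverted output, n3 inverted output, n4 inverted output.
Only n1 inverted output is consistent with every test.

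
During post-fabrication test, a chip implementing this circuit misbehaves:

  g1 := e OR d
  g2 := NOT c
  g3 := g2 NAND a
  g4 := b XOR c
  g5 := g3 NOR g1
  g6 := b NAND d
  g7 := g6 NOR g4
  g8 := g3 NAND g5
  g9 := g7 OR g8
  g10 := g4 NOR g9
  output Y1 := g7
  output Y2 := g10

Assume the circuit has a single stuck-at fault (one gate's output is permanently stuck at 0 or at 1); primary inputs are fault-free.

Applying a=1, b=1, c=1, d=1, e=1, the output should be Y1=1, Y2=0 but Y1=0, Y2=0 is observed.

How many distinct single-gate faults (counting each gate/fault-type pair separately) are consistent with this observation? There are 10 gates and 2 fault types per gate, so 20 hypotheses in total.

Fault-free: g1=1, g2=0, g3=1, g4=0, g5=0, g6=0, g7=1, g8=1, g9=1, g10=0 → Y1=1, Y2=0. Observed Y1=0, Y2=0.
  g1: none of the 2 fault types match ✗
  g2: none of the 2 fault types match ✗
  g3: none of the 2 fault types match ✗
  g4: stuck-at-1 ✓; others ✗
  g5: none of the 2 fault types match ✗
  g6: stuck-at-1 ✓; others ✗
  g7: stuck-at-0 ✓; others ✗
  g8: none of the 2 fault types match ✗
  g9: none of the 2 fault types match ✗
  g10: none of the 2 fault types match ✗
Consistent faults: {g4 stuck-at-1, g6 stuck-at-1, g7 stuck-at-0} — 3 in all.

3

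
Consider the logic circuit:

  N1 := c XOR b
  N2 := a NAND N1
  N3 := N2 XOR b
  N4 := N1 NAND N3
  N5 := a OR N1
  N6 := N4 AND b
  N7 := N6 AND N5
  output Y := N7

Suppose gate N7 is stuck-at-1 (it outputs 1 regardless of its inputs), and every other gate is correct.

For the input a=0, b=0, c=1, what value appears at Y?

Propagate with N7 forced: N1=1, N2=1, N3=1, N4=0, N5=1, N6=0, N7=1 [stuck-at-1].
So Y = 1. (Without the fault it would be 0.)

1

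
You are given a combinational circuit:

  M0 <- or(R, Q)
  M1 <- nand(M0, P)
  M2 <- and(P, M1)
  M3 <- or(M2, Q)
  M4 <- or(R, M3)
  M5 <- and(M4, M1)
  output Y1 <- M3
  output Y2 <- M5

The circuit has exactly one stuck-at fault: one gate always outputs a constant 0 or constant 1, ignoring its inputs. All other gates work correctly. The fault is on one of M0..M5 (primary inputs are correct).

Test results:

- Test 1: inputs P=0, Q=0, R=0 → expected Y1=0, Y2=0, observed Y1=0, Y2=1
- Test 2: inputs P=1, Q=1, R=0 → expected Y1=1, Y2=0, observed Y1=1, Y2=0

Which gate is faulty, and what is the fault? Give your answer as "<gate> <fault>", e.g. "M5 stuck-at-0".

M4 stuck-at-1

Fault-free values for test 1 (P=0, Q=0, R=0): M0=0, M1=1, M2=0, M3=0, M4=0, M5=0, giving Y1=0, Y2=0. Observed Y1=0, Y2=1.
Test 1: faults giving observed Y1=0, Y2=1 are {M4 stuck-at-1, M5 stuck-at-1}.
Test 2 (P=1, Q=1, R=0): fault-free M0=1, M1=0, M2=0, M3=1, M4=1, M5=0 → Y1=1, Y2=0; observed Y1=1, Y2=0. Eliminates M5 stuck-at-1.
Only M4 stuck-at-1 is consistent with every test.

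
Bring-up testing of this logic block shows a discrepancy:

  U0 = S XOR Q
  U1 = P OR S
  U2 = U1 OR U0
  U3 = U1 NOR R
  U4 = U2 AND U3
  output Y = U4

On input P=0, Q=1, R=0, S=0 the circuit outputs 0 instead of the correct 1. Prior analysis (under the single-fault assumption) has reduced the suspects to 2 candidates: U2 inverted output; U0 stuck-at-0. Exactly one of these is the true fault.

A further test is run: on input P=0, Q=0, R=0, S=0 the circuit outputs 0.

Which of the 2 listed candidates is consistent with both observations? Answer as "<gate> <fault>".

U0 stuck-at-0

Evaluate each candidate on input P=0, Q=0, R=0, S=0:
  U2 inverted output: U0=0, U1=0, U2=1 [inverted output], U3=1, U4=1 → 1 — eliminated
  U0 stuck-at-0: U0=0 [stuck-at-0], U1=0, U2=0, U3=1, U4=0 → 0 — matches
Only U0 stuck-at-0 reproduces the observed 0.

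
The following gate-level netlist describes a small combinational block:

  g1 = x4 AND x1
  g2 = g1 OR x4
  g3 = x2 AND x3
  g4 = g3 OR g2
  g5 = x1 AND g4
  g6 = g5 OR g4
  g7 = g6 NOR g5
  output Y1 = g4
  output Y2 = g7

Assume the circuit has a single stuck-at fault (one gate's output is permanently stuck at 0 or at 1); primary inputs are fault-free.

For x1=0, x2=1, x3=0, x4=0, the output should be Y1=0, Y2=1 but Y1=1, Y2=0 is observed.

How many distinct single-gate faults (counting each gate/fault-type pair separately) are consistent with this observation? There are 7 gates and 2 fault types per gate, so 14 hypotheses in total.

4

Fault-free: g1=0, g2=0, g3=0, g4=0, g5=0, g6=0, g7=1 → Y1=0, Y2=1. Observed Y1=1, Y2=0.
  g1 stuck-at-0: output Y1=0, Y2=1 ✗
  g1 stuck-at-1: output Y1=1, Y2=0 ✓
  g2 stuck-at-0: output Y1=0, Y2=1 ✗
  g2 stuck-at-1: output Y1=1, Y2=0 ✓
  g3 stuck-at-0: output Y1=0, Y2=1 ✗
  g3 stuck-at-1: output Y1=1, Y2=0 ✓
  g4 stuck-at-0: output Y1=0, Y2=1 ✗
  g4 stuck-at-1: output Y1=1, Y2=0 ✓
  g5 stuck-at-0: output Y1=0, Y2=1 ✗
  g5 stuck-at-1: output Y1=0, Y2=0 ✗
  g6 stuck-at-0: output Y1=0, Y2=1 ✗
  g6 stuck-at-1: output Y1=0, Y2=0 ✗
  g7 stuck-at-0: output Y1=0, Y2=0 ✗
  g7 stuck-at-1: output Y1=0, Y2=1 ✗
Consistent faults: {g1 stuck-at-1, g2 stuck-at-1, g3 stuck-at-1, g4 stuck-at-1} — 4 in all.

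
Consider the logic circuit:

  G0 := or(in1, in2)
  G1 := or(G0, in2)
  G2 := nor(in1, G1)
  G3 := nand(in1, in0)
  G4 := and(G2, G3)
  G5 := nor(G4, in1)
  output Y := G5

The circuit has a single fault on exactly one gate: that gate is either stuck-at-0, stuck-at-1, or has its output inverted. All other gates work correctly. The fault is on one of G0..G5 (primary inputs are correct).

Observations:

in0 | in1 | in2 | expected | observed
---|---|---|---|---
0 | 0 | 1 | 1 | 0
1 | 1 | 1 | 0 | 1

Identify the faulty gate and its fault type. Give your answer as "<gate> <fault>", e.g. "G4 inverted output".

Fault-free values for test 1 (in0=0, in1=0, in2=1): G0=1, G1=1, G2=0, G3=1, G4=0, G5=1, giving Y=1. Observed 0.
Test 1: faults giving observed 0 are {G1 stuck-at-0, G1 inverted output, G2 stuck-at-1, G2 inverted output, G4 stuck-at-1, G4 inverted output, G5 stuck-at-0, G5 inverted output}.
Test 2 (in0=1, in1=1, in2=1): fault-free G0=1, G1=1, G2=0, G3=0, G4=0, G5=0 → 0; observed 1. Eliminates G1 stuck-at-0, G1 inverted output, G2 stuck-at-1, G2 inverted output, G4 stuck-at-1, G4 inverted output, G5 stuck-at-0.
Only G5 inverted output is consistent with every test.

G5 inverted output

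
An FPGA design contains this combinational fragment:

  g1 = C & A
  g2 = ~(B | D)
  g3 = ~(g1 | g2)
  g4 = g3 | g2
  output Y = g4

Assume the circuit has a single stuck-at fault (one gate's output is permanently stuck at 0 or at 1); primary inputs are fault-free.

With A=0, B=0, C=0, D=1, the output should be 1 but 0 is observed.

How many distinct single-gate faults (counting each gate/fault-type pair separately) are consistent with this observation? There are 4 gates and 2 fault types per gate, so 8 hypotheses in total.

3

Fault-free: g1=0, g2=0, g3=1, g4=1 → 1. Observed 0.
  g1 stuck-at-0: output 1 ✗
  g1 stuck-at-1: output 0 ✓
  g2 stuck-at-0: output 1 ✗
  g2 stuck-at-1: output 1 ✗
  g3 stuck-at-0: output 0 ✓
  g3 stuck-at-1: output 1 ✗
  g4 stuck-at-0: output 0 ✓
  g4 stuck-at-1: output 1 ✗
Consistent faults: {g1 stuck-at-1, g3 stuck-at-0, g4 stuck-at-0} — 3 in all.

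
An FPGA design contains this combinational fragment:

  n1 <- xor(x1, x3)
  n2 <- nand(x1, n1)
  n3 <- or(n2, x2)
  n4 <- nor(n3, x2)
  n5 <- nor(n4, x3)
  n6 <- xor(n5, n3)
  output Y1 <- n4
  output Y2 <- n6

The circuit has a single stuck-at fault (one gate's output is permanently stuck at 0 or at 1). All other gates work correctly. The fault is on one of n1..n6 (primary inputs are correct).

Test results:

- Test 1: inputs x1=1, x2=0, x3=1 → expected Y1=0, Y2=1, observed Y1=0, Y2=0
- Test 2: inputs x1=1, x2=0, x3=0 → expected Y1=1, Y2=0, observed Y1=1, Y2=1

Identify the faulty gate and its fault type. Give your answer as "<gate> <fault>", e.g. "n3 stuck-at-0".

Fault-free values for test 1 (x1=1, x2=0, x3=1): n1=0, n2=1, n3=1, n4=0, n5=0, n6=1, giving Y1=0, Y2=1. Observed Y1=0, Y2=0.
Test 1: faults giving observed Y1=0, Y2=0 are {n5 stuck-at-1, n6 stuck-at-0}.
Test 2 (x1=1, x2=0, x3=0): fault-free n1=1, n2=0, n3=0, n4=1, n5=0, n6=0 → Y1=1, Y2=0; observed Y1=1, Y2=1. Eliminates n6 stuck-at-0.
Only n5 stuck-at-1 is consistent with every test.

n5 stuck-at-1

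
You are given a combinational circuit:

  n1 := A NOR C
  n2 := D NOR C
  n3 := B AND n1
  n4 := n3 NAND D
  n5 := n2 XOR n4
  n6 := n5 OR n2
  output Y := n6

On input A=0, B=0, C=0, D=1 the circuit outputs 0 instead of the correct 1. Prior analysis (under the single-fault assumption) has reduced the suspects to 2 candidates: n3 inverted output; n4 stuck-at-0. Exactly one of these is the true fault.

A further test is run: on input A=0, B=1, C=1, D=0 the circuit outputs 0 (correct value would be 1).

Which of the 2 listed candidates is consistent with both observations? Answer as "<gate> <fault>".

Evaluate each candidate on input A=0, B=1, C=1, D=0:
  n3 inverted output: n1=0, n2=0, n3=1 [inverted output], n4=1, n5=1, n6=1 → 1 — eliminated
  n4 stuck-at-0: n1=0, n2=0, n3=0, n4=0 [stuck-at-0], n5=0, n6=0 → 0 — matches
Only n4 stuck-at-0 reproduces the observed 0.

n4 stuck-at-0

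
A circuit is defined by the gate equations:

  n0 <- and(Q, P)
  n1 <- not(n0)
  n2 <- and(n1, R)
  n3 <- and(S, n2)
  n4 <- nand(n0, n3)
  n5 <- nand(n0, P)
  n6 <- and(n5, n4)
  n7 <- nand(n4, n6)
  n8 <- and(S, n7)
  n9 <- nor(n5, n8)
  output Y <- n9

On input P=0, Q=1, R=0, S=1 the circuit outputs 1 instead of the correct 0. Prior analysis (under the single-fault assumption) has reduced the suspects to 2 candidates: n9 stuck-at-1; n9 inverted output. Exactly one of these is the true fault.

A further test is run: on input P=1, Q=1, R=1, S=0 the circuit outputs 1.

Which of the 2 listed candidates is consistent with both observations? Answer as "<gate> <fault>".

Evaluate each candidate on input P=1, Q=1, R=1, S=0:
  n9 stuck-at-1: n0=1, n1=0, n2=0, n3=0, n4=1, n5=0, n6=0, n7=1, n8=0, n9=1 [stuck-at-1] → 1 — matches
  n9 inverted output: n0=1, n1=0, n2=0, n3=0, n4=1, n5=0, n6=0, n7=1, n8=0, n9=0 [inverted output] → 0 — eliminated
Only n9 stuck-at-1 reproduces the observed 1.

n9 stuck-at-1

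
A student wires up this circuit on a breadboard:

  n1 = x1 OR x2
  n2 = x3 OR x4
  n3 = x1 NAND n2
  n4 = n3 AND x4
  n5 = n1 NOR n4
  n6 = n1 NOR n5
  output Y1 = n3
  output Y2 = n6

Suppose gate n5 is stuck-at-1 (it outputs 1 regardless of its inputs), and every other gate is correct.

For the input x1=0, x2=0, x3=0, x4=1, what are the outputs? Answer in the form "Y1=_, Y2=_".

Y1=1, Y2=0

Propagate with n5 forced: n1=0, n2=1, n3=1, n4=1, n5=1 [stuck-at-1], n6=0.
So the outputs are Y1=1, Y2=0. (Without the fault they would be Y1=1, Y2=1.)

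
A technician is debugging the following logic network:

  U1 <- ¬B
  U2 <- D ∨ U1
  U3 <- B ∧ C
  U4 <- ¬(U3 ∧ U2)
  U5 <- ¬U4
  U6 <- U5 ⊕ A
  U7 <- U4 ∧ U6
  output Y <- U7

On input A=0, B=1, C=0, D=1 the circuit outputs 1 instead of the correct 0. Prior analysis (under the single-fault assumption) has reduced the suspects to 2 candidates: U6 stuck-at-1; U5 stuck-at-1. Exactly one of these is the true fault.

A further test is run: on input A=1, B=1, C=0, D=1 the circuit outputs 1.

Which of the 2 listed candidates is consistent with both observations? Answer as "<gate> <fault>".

U6 stuck-at-1

Evaluate each candidate on input A=1, B=1, C=0, D=1:
  U6 stuck-at-1: U1=0, U2=1, U3=0, U4=1, U5=0, U6=1 [stuck-at-1], U7=1 → 1 — matches
  U5 stuck-at-1: U1=0, U2=1, U3=0, U4=1, U5=1 [stuck-at-1], U6=0, U7=0 → 0 — eliminated
Only U6 stuck-at-1 reproduces the observed 1.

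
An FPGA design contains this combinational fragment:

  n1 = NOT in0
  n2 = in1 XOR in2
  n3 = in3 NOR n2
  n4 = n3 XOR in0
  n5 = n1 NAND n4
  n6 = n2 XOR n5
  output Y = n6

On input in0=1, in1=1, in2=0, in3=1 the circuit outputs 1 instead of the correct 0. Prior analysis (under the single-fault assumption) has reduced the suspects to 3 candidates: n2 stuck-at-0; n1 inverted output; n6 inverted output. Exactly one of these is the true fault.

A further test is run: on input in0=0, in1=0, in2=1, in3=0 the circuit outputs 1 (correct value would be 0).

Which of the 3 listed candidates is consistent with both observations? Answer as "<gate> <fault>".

Evaluate each candidate on input in0=0, in1=0, in2=1, in3=0:
  n2 stuck-at-0: n1=1, n2=0 [stuck-at-0], n3=1, n4=1, n5=0, n6=0 → 0 — eliminated
  n1 inverted output: n1=0 [inverted output], n2=1, n3=0, n4=0, n5=1, n6=0 → 0 — eliminated
  n6 inverted output: n1=1, n2=1, n3=0, n4=0, n5=1, n6=1 [inverted output] → 1 — matches
Only n6 inverted output reproduces the observed 1.

n6 inverted output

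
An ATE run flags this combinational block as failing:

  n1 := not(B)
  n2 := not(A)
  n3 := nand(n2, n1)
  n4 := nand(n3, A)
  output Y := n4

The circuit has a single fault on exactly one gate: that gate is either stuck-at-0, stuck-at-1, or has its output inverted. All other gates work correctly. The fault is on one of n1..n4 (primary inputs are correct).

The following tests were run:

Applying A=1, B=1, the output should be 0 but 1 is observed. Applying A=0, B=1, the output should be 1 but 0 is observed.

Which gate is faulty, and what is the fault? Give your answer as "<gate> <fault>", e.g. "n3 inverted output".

Fault-free values for test 1 (A=1, B=1): n1=0, n2=0, n3=1, n4=0, giving Y=0. Observed 1.
Test 1: faults giving observed 1 are {n3 stuck-at-0, n3 inverted output, n4 stuck-at-1, n4 inverted output}.
Test 2 (A=0, B=1): fault-free n1=0, n2=1, n3=1, n4=1 → 1; observed 0. Eliminates n3 stuck-at-0, n3 inverted output, n4 stuck-at-1.
Only n4 inverted output is consistent with every test.

n4 inverted output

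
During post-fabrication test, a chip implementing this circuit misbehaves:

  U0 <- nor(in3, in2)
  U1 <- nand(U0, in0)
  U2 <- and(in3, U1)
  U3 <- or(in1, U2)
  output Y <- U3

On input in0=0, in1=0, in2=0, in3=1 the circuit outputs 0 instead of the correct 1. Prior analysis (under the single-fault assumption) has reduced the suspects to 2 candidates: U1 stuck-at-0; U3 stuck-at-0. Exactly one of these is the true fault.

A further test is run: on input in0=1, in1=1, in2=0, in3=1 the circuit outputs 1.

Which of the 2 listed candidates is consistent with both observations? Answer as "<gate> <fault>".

U1 stuck-at-0

Evaluate each candidate on input in0=1, in1=1, in2=0, in3=1:
  U1 stuck-at-0: U0=0, U1=0 [stuck-at-0], U2=0, U3=1 → 1 — matches
  U3 stuck-at-0: U0=0, U1=1, U2=1, U3=0 [stuck-at-0] → 0 — eliminated
Only U1 stuck-at-0 reproduces the observed 1.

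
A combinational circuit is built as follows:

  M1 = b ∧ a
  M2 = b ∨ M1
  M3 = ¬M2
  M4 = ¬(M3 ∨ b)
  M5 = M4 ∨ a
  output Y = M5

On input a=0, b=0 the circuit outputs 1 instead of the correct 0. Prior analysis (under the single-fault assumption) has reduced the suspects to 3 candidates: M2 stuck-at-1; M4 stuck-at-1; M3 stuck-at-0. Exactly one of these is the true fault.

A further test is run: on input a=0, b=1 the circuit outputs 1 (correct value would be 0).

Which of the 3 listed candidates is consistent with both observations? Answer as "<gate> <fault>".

M4 stuck-at-1

Evaluate each candidate on input a=0, b=1:
  M2 stuck-at-1: M1=0, M2=1 [stuck-at-1], M3=0, M4=0, M5=0 → 0 — eliminated
  M4 stuck-at-1: M1=0, M2=1, M3=0, M4=1 [stuck-at-1], M5=1 → 1 — matches
  M3 stuck-at-0: M1=0, M2=1, M3=0 [stuck-at-0], M4=0, M5=0 → 0 — eliminated
Only M4 stuck-at-1 reproduces the observed 1.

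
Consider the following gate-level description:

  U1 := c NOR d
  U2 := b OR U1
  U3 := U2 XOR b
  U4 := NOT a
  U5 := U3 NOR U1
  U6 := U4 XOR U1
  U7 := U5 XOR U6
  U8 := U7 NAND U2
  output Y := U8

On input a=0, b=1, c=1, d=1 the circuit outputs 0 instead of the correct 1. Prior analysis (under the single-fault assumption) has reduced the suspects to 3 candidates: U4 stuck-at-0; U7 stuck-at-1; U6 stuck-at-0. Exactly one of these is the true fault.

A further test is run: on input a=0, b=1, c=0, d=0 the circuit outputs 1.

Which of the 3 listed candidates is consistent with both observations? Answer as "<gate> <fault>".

Evaluate each candidate on input a=0, b=1, c=0, d=0:
  U4 stuck-at-0: U1=1, U2=1, U3=0, U4=0 [stuck-at-0], U5=0, U6=1, U7=1, U8=0 → 0 — eliminated
  U7 stuck-at-1: U1=1, U2=1, U3=0, U4=1, U5=0, U6=0, U7=1 [stuck-at-1], U8=0 → 0 — eliminated
  U6 stuck-at-0: U1=1, U2=1, U3=0, U4=1, U5=0, U6=0 [stuck-at-0], U7=0, U8=1 → 1 — matches
Only U6 stuck-at-0 reproduces the observed 1.

U6 stuck-at-0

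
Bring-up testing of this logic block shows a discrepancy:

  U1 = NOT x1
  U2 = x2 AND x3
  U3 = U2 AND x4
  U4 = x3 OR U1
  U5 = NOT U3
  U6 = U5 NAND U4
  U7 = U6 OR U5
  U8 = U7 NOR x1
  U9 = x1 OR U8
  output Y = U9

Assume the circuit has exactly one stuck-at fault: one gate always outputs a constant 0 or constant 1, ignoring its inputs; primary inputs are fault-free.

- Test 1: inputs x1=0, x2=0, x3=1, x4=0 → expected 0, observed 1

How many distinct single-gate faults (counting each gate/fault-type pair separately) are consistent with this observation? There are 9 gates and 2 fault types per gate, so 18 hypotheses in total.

3

Fault-free: U1=1, U2=0, U3=0, U4=1, U5=1, U6=0, U7=1, U8=0, U9=0 → 0. Observed 1.
  U1: none of the 2 fault types match ✗
  U2: none of the 2 fault types match ✗
  U3: none of the 2 fault types match ✗
  U4: none of the 2 fault types match ✗
  U5: none of the 2 fault types match ✗
  U6: none of the 2 fault types match ✗
  U7: stuck-at-0 ✓; others ✗
  U8: stuck-at-1 ✓; others ✗
  U9: stuck-at-1 ✓; others ✗
Consistent faults: {U7 stuck-at-0, U8 stuck-at-1, U9 stuck-at-1} — 3 in all.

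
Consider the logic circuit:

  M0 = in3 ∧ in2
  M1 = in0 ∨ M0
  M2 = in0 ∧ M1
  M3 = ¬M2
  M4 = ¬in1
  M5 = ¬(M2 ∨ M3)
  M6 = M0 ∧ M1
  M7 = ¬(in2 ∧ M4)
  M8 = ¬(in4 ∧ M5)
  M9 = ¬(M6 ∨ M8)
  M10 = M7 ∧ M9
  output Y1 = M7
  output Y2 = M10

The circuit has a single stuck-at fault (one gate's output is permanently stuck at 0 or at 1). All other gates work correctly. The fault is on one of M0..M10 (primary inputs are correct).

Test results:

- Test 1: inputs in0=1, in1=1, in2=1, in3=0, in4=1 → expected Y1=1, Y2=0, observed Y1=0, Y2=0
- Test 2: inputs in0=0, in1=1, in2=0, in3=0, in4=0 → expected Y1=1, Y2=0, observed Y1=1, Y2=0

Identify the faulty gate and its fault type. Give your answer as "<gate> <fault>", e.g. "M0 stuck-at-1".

M4 stuck-at-1

Fault-free values for test 1 (in0=1, in1=1, in2=1, in3=0, in4=1): M0=0, M1=1, M2=1, M3=0, M4=0, M5=0, M6=0, M7=1, M8=1, M9=0, M10=0, giving Y1=1, Y2=0. Observed Y1=0, Y2=0.
Test 1: faults giving observed Y1=0, Y2=0 are {M4 stuck-at-1, M7 stuck-at-0}.
Test 2 (in0=0, in1=1, in2=0, in3=0, in4=0): fault-free M0=0, M1=0, M2=0, M3=1, M4=0, M5=0, M6=0, M7=1, M8=1, M9=0, M10=0 → Y1=1, Y2=0; observed Y1=1, Y2=0. Eliminates M7 stuck-at-0.
Only M4 stuck-at-1 is consistent with every test.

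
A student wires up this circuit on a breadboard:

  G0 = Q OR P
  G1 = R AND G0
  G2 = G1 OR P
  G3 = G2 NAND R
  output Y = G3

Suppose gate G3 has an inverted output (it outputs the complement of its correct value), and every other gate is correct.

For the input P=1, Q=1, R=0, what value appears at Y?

0

Propagate with G3 forced: G0=1, G1=0, G2=1, G3=0 [inverted output].
So Y = 0. (Without the fault it would be 1.)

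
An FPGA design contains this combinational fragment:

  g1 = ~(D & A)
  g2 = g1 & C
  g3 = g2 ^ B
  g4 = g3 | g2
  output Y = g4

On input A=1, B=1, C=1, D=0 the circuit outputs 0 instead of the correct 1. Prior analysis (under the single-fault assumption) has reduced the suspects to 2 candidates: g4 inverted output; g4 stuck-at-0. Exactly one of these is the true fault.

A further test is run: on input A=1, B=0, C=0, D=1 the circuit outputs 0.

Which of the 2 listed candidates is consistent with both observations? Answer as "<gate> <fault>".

Evaluate each candidate on input A=1, B=0, C=0, D=1:
  g4 inverted output: g1=0, g2=0, g3=0, g4=1 [inverted output] → 1 — eliminated
  g4 stuck-at-0: g1=0, g2=0, g3=0, g4=0 [stuck-at-0] → 0 — matches
Only g4 stuck-at-0 reproduces the observed 0.

g4 stuck-at-0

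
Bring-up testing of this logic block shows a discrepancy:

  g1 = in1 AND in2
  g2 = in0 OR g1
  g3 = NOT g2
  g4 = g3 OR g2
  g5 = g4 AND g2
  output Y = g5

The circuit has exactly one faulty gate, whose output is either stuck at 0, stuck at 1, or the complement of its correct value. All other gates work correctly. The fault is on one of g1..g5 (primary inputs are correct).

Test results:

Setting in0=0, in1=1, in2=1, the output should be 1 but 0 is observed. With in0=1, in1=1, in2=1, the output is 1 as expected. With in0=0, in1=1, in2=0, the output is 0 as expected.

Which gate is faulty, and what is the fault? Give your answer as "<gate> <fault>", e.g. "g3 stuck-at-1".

g1 stuck-at-0

Fault-free values for test 1 (in0=0, in1=1, in2=1): g1=1, g2=1, g3=0, g4=1, g5=1, giving Y=1. Observed 0.
Test 1: faults giving observed 0 are {g1 stuck-at-0, g1 inverted output, g2 stuck-at-0, g2 inverted output, g4 stuck-at-0, g4 inverted output, g5 stuck-at-0, g5 inverted output}.
Test 2 (in0=1, in1=1, in2=1): fault-free g1=1, g2=1, g3=0, g4=1, g5=1 → 1; observed 1. Eliminates g2 stuck-at-0, g2 inverted output, g4 stuck-at-0, g4 inverted output, g5 stuck-at-0, g5 inverted output.
Test 3 (in0=0, in1=1, in2=0): fault-free g1=0, g2=0, g3=1, g4=1, g5=0 → 0; observed 0. Eliminates g1 inverted output.
Only g1 stuck-at-0 is consistent with every test.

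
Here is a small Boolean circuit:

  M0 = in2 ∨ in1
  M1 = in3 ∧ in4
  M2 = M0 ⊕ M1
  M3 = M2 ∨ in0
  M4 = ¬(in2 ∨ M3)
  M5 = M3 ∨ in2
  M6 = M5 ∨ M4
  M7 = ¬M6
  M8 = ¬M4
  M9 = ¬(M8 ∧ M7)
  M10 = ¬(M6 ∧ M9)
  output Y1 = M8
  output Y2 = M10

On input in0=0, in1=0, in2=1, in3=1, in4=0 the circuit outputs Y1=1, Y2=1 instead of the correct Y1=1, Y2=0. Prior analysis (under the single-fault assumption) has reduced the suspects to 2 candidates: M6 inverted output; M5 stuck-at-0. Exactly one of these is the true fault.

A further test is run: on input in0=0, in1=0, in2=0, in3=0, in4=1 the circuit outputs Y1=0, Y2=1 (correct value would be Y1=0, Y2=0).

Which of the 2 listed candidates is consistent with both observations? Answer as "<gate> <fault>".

Evaluate each candidate on input in0=0, in1=0, in2=0, in3=0, in4=1:
  M6 inverted output: M0=0, M1=0, M2=0, M3=0, M4=1, M5=0, M6=0 [inverted output], M7=1, M8=0, M9=1, M10=1 → Y1=0, Y2=1 — matches
  M5 stuck-at-0: M0=0, M1=0, M2=0, M3=0, M4=1, M5=0 [stuck-at-0], M6=1, M7=0, M8=0, M9=1, M10=0 → Y1=0, Y2=0 — eliminated
Only M6 inverted output reproduces the observed Y1=0, Y2=1.

M6 inverted output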